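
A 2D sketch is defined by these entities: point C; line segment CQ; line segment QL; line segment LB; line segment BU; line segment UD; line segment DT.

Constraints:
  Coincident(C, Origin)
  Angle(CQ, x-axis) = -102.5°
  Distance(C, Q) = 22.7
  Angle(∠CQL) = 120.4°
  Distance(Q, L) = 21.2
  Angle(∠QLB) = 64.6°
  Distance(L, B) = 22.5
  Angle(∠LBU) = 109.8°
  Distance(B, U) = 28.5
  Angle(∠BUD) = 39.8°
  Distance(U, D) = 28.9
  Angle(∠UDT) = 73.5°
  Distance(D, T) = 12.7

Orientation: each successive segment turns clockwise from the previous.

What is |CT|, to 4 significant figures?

23.27

C is at the origin; CQ runs at -102.5° with length 22.7, so Q = (-4.913, -22.16). ∠CQL = 120.4° gives QL at -162.1° from the x-axis; with |QL| = 21.2, L = (-25.09, -28.68). ∠QLB = 64.6° gives LB at 82.50° from the x-axis; with |LB| = 22.5, B = (-22.15, -6.370). ∠LBU = 109.8° gives BU at 12.30° from the x-axis; with |BU| = 28.5, U = (5.696, -0.2990). ∠BUD = 39.8° gives UD at -127.9° from the x-axis; with |UD| = 28.9, D = (-12.06, -23.10). ∠UDT = 73.5° gives DT at 125.6° from the x-axis; with |DT| = 12.7, T = (-19.45, -12.78). Then |CT| = |T − C| = 23.27.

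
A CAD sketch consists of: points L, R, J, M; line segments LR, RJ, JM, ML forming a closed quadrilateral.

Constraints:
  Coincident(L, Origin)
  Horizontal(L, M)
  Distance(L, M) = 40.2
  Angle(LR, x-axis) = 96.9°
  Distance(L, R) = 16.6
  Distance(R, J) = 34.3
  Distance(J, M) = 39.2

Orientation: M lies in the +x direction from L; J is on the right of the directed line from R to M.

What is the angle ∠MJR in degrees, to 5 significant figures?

75.766°

Checks: |RJ| = 34.30 ✓; |JM| = 39.20 ✓.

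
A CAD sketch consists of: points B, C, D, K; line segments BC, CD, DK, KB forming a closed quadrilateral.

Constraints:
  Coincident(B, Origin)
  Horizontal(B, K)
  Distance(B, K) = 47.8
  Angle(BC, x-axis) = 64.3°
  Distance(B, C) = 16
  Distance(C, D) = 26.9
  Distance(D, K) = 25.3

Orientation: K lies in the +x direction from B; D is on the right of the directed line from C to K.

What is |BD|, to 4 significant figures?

24.41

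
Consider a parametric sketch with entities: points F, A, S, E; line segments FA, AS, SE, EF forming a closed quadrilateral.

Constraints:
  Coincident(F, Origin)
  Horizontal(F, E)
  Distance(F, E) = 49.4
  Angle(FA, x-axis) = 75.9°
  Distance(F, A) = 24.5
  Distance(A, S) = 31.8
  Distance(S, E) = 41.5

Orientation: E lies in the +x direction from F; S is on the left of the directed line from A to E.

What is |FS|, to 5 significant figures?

51.493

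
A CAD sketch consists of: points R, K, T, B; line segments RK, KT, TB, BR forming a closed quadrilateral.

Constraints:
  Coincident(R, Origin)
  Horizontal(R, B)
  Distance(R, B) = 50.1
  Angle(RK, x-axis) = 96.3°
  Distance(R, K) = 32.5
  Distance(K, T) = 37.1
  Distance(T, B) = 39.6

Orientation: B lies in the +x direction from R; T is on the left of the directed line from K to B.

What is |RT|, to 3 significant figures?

49.0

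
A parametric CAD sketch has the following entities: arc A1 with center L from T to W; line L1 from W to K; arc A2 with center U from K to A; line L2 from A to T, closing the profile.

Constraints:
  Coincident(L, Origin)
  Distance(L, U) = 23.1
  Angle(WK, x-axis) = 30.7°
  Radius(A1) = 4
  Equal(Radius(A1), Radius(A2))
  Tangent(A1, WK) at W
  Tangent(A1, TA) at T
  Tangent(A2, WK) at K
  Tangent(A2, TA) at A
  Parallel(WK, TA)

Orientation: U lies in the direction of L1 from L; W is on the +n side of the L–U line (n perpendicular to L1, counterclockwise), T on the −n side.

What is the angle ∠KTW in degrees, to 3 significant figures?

70.9°

The slot axis is L1's direction at 30.7°, so u = (cos 30.7°, sin 30.7°) = (0.860, 0.511) and n = (−sin 30.7°, cos 30.7°) = (-0.511, 0.860). L is at the origin and U lies 23.1 along u from L, so U = 23.1·u = (19.9, 11.8). Tangency of A1 to both parallel lines with radius 4.0 puts W and T at L ± 4.0·n: W = (-2.04, 3.44), T = (2.04, -3.44). Equal radii place K and A the same way about U: K = U + 4.0·n = (17.8, 15.2), A = U − 4.0·n = (21.9, 8.35). Then cos ∠KTW = TK·TW / (|TK||TW|), giving 70.9°.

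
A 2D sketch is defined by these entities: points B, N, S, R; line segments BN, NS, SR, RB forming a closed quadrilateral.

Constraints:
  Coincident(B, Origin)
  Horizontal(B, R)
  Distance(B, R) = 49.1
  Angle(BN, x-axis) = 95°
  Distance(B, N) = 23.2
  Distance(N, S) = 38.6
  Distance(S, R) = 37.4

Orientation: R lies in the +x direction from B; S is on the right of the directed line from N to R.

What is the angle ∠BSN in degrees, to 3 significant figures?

24.4°

Checks: |NS| = 38.60 ✓; |SR| = 37.40 ✓.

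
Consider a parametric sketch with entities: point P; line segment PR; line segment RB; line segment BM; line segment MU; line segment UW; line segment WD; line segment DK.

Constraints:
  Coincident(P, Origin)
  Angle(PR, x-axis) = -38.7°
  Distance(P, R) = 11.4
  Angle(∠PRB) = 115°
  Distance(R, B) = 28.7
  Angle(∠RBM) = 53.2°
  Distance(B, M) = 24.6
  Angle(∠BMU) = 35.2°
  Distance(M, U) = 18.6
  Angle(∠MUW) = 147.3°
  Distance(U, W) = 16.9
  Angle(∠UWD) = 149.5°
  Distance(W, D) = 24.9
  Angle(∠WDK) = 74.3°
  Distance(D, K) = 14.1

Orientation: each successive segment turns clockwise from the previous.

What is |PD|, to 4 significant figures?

61.47

∠MUW = 147.3° gives UW at -48.00° from the x-axis; with |UW| = 16.9, W = (15.70, -33.50). ∠UWD = 149.5° gives WD at -78.50° from the x-axis; with |WD| = 24.9, D = (20.67, -57.90). Then |PD| = |D − P| = 61.47.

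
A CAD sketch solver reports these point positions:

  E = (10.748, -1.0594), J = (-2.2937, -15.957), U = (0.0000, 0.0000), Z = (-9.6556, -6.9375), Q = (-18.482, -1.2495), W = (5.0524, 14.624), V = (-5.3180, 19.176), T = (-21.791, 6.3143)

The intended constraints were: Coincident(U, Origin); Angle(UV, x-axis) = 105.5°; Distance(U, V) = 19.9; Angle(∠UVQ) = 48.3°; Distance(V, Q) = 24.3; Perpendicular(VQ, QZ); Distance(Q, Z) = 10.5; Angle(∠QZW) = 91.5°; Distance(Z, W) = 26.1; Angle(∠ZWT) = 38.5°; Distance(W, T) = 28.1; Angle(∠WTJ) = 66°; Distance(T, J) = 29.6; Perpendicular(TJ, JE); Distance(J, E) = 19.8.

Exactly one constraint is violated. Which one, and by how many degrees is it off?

Perpendicular(TJ, JE) — off by 7.60°.

U = (0.00, 0.00) ✓; UV at 105.5° ✓; |UV| = 19.90 ✓; ∠UVQ = 48.30° ✓; |VQ| = 24.30 ✓; ∠(VQ, QZ) = 90.00° ✓; |QZ| = 10.50 ✓; ∠QZW = 91.50° ✓; |ZW| = 26.10 ✓; ∠ZWT = 38.50° ✓; |WT| = 28.10 ✓; ∠WTJ = 66.00° ✓; |TJ| = 29.60 ✓; ∠(TJ, JE) = 97.60° ✗; |JE| = 19.80 ✓.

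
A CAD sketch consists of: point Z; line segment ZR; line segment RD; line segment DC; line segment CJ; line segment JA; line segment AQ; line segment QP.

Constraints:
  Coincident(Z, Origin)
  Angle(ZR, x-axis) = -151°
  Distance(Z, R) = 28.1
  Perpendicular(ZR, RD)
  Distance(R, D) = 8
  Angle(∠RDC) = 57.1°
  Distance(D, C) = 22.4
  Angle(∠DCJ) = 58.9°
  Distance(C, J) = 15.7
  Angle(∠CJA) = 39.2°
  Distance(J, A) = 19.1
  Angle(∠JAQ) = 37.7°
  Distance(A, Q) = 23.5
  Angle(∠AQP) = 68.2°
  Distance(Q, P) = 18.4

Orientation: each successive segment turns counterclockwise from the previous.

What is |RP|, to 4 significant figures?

13.77

Z is at the origin; ZR runs at -151.0° with length 28.1, so R = (-24.58, -13.62). ZR ⟂ RD, so RD runs at -61.00°; with |RD| = 8.0, D = (-20.70, -20.62). ∠RDC = 57.1° gives DC at 61.90° from the x-axis; with |DC| = 22.4, C = (-10.15, -0.8605). ∠DCJ = 58.9° gives CJ at -177.0° from the x-axis; with |CJ| = 15.7, J = (-25.83, -1.682). ∠CJA = 39.2° gives JA at -36.20° from the x-axis; with |JA| = 19.1, A = (-10.41, -12.96). ∠JAQ = 37.7° gives AQ at 106.1° from the x-axis; with |AQ| = 23.5, Q = (-16.93, 9.616). ∠AQP = 68.2° gives QP at -142.1° from the x-axis; with |QP| = 18.4, P = (-31.45, -1.687). Then |RP| = |P − R| = 13.77.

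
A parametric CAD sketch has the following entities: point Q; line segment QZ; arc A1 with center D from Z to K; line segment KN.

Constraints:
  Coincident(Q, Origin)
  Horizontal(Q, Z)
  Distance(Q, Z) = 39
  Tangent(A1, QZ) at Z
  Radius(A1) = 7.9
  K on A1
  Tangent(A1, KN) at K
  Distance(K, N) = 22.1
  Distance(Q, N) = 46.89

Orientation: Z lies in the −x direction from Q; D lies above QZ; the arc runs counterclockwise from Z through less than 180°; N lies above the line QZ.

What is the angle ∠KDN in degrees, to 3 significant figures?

70.3°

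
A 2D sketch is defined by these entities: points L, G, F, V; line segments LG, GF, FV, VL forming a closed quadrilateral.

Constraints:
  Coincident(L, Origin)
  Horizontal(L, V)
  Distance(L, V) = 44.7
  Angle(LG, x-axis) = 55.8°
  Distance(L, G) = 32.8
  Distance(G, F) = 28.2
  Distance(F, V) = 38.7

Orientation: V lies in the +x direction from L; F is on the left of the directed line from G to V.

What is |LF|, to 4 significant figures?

58.71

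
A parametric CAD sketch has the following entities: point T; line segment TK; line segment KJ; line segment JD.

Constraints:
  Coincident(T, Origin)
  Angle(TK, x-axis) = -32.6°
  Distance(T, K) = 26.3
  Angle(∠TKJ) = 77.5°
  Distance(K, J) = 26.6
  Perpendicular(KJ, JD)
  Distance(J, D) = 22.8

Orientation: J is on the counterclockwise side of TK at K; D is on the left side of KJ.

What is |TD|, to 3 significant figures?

21.1

∠TKJ = 77.5°, so KJ runs at -32.6° + (180° − 77.5°) = 69.9° from the x-axis; with |KJ| = 26.6, J = K + 26.6·(cos 69.9°, sin 69.9°) = (31.3, 10.8). The perpendicularity gives JD at right angles to KJ; with |JD| = 22.8 on the left of KJ, D = J + 22.8·(-0.939, 0.344) = (9.89, 18.6). Then |TD| = |D − T| = 21.1.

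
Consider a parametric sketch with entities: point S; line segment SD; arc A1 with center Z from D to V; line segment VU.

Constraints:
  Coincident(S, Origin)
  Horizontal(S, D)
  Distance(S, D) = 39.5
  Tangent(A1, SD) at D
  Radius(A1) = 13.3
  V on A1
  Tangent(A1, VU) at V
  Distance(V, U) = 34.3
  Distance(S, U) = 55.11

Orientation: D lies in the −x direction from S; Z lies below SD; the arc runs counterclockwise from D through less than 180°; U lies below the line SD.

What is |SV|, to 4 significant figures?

54.23

S is at the origin; SD is horizontal with |SD| = 39.5 and D on the −x side, so D = (-39.50, 0.000). The tangent condition forces ZD to be normal to SD, so Z = D + (0, -13.3) = (-39.50, -13.30). Since ZV ⟂ VU (tangency), |ZU| = √(13.3² + 34.3²) = 36.79 regardless of where V sits on A1. So U lies on both circle(S, 55.11) and circle(Z, 36.79); the below-SD intersection is U = (-27.16, -47.96). V is the foot of the tangent from U: V = (-49.57, -21.99).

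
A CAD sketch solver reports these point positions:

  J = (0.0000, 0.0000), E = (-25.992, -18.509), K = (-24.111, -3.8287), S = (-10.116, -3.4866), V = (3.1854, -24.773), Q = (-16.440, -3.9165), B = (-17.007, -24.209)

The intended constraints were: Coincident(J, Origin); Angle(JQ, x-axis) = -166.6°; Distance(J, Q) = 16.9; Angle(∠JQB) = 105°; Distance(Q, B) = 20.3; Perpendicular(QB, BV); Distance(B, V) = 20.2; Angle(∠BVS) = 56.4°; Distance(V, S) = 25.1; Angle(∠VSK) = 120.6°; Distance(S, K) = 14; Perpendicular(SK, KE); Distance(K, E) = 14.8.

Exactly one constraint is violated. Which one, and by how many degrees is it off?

Perpendicular(SK, KE) — off by 8.70°.

J = (0.00, 0.00) ✓; JQ at -166.6° ✓; |JQ| = 16.90 ✓; ∠JQB = 105.0° ✓; |QB| = 20.30 ✓; ∠(QB, BV) = 90.00° ✓; |BV| = 20.20 ✓; ∠BVS = 56.40° ✓; |VS| = 25.10 ✓; ∠VSK = 120.6° ✓; |SK| = 14.00 ✓; ∠(SK, KE) = 81.30° ✗; |KE| = 14.80 ✓.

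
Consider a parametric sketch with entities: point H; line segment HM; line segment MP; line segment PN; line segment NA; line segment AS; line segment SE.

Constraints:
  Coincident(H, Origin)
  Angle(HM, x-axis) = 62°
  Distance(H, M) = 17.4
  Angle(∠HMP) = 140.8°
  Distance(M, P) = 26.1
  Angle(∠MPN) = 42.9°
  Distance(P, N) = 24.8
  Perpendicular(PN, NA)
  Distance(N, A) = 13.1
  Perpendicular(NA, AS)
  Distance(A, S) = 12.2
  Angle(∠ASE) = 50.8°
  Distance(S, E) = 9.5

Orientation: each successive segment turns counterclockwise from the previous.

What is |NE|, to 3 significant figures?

8.44

NA is perpendicular to AS, so AS runs at 58.3°; with |AS| = 12.2, S = (7.62, 23.4). ∠ASE = 50.8° gives SE at -173° from the x-axis; with |SE| = 9.5, E = (-1.79, 22.1). Then |NE| = |E − N| = 8.44.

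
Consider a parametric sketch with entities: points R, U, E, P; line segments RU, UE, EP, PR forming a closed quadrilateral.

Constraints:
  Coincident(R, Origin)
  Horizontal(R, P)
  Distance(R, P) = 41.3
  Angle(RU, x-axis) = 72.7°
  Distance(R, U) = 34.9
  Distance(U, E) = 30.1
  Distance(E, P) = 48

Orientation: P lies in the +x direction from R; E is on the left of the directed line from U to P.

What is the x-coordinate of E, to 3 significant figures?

36.8

R is at the origin; RP is horizontal with |RP| = 41.3 and P in +x, so P = (41.3, 0). RU runs at 72.7° with |RU| = 34.9, so U = (10.4, 33.3). E is determined by |UE| = 30.1 and |EP| = 48.0 together: it lies at the intersection of circle(U, 30.1) and circle(P, 48.0). With |UP| = 45.5, the foot of the radical line on UP is 7.35 from U and the perpendicular offset is √(30.1² − 7.35²) = 29.2. Taking the left-of-UP solution: E = (36.8, 47.8).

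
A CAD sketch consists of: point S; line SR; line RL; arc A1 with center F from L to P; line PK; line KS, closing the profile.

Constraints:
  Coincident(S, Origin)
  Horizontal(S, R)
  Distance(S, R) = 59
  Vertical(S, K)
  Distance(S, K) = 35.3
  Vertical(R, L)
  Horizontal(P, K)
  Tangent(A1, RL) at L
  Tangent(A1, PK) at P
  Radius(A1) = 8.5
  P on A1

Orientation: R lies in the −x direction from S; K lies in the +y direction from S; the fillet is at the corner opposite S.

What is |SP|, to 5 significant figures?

61.614

S is at the origin; SR is horizontal with |SR| = 59.0 and R on the −x side, so R = (-59.000, 0.0000). S and K share the same x with |SK| = 35.3 and K on the +y side, so K = (0.0000, 35.300). The virtual corner opposite S is at (-59.000, 35.300). Tangency of A1 to RL means the radius FL is perpendicular to RL and A1 meets PK tangentially, so FP is at right angles to PK, with radius 8.5, so the center F sits 8.5 in from both sides at F = (-50.500, 26.800). That places the tangent points at L = (-59.000, 26.800) on RL and P = (-50.500, 35.300) on PK. Then |SP| = |P − S| = 61.614.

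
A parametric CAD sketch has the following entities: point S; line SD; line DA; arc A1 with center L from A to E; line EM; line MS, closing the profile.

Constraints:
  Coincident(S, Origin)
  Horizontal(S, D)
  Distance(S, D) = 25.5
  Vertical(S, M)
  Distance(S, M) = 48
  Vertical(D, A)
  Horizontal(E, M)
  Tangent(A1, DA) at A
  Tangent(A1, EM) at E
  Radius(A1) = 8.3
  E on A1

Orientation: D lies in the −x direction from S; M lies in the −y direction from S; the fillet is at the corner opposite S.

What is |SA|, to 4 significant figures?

47.18

S is at the origin; SD is horizontal with |SD| = 25.5 and D on the −x side, so D = (-25.50, 0.000). S and M share the same x with |SM| = 48.0 and M on the −y side, so M = (0.000, -48.00). The virtual corner opposite S is at (-25.50, -48.00). Since A1 is tangent to DA there, LA ⟂ DA and the tangent condition forces LE to be normal to EM, with radius 8.3, so the center L sits 8.3 in from both sides at L = (-17.20, -39.70). That places the tangent points at A = (-25.50, -39.70) on DA and E = (-17.20, -48.00) on EM. Then |SA| = |A − S| = 47.18.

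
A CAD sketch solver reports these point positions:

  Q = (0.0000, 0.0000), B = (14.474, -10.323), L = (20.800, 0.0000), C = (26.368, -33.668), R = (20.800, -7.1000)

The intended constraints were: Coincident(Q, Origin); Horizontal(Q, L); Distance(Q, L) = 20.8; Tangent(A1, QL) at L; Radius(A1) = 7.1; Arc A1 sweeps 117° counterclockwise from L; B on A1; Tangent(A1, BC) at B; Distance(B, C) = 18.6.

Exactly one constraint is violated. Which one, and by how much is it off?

Distance(B, C) = 18.6 — off by 7.60.

Q = (0.00, 0.00) ✓; Q.y = 0.00, L.y = 0.00 ✓; |QL| = 20.80 ✓; ∠(RL, LQ) = 90.00° ✓; |RL| = 7.100 ✓; bearing(R→B) − bearing(R→L) = 117.0° ✓; |RB| = 7.100 ✓; ∠(RB, BC) = 90.00° ✓; |BC| = 26.20 ✗.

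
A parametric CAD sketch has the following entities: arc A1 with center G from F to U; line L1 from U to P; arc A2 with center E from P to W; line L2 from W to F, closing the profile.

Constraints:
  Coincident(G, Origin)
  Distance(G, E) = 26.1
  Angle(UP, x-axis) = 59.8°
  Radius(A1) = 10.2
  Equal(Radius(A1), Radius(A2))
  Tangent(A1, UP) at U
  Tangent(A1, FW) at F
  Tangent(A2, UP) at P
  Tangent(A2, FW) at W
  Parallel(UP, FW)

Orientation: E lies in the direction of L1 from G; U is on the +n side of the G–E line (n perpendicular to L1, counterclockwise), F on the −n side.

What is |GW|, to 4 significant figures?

28.02

Tangency of A1 to both parallel lines with radius 10.2 puts U and F at G ± 10.2·n: U = (-8.816, 5.131), F = (8.816, -5.131). Equal radii place P and W the same way about E: P = E + 10.2·n = (4.313, 27.69), W = E − 10.2·n = (21.94, 17.43). Then |GW| = |W − G| = 28.02.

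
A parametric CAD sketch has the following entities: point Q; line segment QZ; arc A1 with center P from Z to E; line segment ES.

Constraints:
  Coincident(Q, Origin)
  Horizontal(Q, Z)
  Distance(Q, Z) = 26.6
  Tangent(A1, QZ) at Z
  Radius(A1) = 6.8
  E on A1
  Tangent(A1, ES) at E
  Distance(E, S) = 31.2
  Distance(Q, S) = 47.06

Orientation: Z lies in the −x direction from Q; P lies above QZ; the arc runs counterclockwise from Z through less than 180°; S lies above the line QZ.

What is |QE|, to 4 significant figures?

21.61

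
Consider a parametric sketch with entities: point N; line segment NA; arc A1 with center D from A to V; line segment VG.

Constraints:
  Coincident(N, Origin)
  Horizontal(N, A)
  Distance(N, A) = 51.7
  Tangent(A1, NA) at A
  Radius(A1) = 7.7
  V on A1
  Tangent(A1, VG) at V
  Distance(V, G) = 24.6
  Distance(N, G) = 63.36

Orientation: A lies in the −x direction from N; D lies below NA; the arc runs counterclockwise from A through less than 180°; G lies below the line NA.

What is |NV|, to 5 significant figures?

59.953

Checks: |DV| = 7.700 ✓; ∠(DV, VG) = 90.00° ✓; |VG| = 24.60 ✓; |NG| = 63.36 ✓.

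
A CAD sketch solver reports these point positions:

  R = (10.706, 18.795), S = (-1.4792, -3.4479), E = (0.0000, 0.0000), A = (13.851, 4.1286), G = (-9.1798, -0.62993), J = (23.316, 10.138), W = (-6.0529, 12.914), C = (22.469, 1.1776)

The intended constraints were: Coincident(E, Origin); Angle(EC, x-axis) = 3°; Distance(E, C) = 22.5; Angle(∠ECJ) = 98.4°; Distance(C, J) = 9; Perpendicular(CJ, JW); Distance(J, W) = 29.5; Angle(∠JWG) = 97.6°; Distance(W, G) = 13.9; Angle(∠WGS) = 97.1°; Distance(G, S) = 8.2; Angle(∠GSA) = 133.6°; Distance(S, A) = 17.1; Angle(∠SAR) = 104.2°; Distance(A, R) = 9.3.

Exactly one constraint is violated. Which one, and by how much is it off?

Distance(A, R) = 9.3 — off by 5.70.

E = (0.00, 0.00) ✓; EC at 3.000° ✓; |EC| = 22.50 ✓; ∠ECJ = 98.40° ✓; |CJ| = 9.000 ✓; ∠(CJ, JW) = 90.00° ✓; |JW| = 29.50 ✓; ∠JWG = 97.60° ✓; |WG| = 13.90 ✓; ∠WGS = 97.10° ✓; |GS| = 8.200 ✓; ∠GSA = 133.6° ✓; |SA| = 17.10 ✓; ∠SAR = 104.2° ✓; |AR| = 15.00 ✗.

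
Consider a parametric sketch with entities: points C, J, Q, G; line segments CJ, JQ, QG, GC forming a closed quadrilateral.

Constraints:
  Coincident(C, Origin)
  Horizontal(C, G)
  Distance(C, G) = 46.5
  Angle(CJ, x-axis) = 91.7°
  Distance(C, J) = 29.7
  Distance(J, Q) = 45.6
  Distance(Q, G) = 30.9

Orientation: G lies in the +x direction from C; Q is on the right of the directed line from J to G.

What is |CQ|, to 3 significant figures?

21.5

Checks: |JQ| = 45.60 ✓; |QG| = 30.90 ✓.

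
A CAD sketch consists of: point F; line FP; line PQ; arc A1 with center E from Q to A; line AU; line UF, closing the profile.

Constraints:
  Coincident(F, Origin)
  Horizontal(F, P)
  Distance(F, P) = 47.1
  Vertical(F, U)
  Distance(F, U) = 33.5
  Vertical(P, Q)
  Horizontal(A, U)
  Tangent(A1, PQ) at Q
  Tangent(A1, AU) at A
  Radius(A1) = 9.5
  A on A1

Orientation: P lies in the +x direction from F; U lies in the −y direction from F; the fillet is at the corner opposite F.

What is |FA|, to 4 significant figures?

50.36

F is at the origin; FP is horizontal with |FP| = 47.1 and P on the +x side, so P = (47.10, 0.000). F and U share the same x with |FU| = 33.5 and U on the −y side, so U = (0.000, -33.50). The virtual corner opposite F is at (47.10, -33.50). Tangency of A1 to PQ means the radius EQ is perpendicular to PQ and tangency of A1 to AU means the radius EA is perpendicular to AU, with radius 9.5, so the center E sits 9.5 in from both sides at E = (37.60, -24.00). That places the tangent points at Q = (47.10, -24.00) on PQ and A = (37.60, -33.50) on AU. Then |FA| = |A − F| = 50.36.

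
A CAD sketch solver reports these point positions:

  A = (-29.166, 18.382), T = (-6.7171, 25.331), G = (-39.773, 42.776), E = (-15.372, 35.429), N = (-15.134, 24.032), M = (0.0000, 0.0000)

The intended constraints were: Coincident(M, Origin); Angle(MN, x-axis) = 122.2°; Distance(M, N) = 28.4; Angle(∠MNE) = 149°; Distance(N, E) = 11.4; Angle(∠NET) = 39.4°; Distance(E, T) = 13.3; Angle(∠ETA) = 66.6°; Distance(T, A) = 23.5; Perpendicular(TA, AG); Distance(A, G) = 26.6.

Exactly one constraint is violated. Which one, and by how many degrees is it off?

Perpendicular(TA, AG) — off by 6.30°.

M = (0.00, 0.00) ✓; MN at 122.2° ✓; |MN| = 28.40 ✓; ∠MNE = 149.0° ✓; |NE| = 11.40 ✓; ∠NET = 39.40° ✓; |ET| = 13.30 ✓; ∠ETA = 66.60° ✓; |TA| = 23.50 ✓; ∠(TA, AG) = 83.70° ✗; |AG| = 26.60 ✓.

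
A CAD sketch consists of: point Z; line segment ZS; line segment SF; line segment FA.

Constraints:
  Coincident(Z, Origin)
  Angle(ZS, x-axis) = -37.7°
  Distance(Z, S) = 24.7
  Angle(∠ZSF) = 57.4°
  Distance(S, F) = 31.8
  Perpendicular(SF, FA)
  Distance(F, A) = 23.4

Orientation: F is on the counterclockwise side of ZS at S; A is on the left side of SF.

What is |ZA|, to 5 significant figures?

18.673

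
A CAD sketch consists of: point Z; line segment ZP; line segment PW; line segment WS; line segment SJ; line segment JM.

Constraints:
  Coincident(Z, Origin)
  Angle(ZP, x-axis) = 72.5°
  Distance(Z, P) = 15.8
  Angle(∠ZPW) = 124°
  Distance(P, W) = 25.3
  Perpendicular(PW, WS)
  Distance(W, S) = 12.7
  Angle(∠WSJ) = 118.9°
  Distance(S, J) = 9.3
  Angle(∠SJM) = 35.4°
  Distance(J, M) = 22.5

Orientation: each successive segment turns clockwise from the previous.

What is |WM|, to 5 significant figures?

3.4777

Z is at the origin; ZP runs at 72.5° with length 15.8, so P = (4.7512, 15.069). ∠ZPW = 124.0° gives PW at 16.500° from the x-axis; with |PW| = 25.3, W = (29.009, 22.254). PW ⟂ WS, so WS runs at -73.500°; with |WS| = 12.7, S = (32.616, 10.077). ∠WSJ = 118.9° gives SJ at -134.60° from the x-axis; with |SJ| = 9.3, J = (26.086, 3.4555). ∠SJM = 35.4° gives JM at 80.800° from the x-axis; with |JM| = 22.5, M = (29.684, 25.666). Then |WM| = |M − W| = 3.4777.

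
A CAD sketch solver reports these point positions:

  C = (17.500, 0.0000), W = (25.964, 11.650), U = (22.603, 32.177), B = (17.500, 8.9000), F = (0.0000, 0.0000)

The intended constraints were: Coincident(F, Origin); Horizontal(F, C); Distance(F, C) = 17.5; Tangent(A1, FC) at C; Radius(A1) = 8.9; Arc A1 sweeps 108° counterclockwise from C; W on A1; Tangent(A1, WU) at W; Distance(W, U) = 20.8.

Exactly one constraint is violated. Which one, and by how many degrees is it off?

Tangent(A1, WU) at W — off by 8.70°.

F = (0.00, 0.00) ✓; F.y = 0.00, C.y = 0.00 ✓; |FC| = 17.50 ✓; ∠(BC, CF) = 90.00° ✓; |BC| = 8.900 ✓; bearing(B→W) − bearing(B→C) = 108.0° ✓; |BW| = 8.900 ✓; ∠(BW, WU) = 98.70° ✗; |WU| = 20.80 ✓.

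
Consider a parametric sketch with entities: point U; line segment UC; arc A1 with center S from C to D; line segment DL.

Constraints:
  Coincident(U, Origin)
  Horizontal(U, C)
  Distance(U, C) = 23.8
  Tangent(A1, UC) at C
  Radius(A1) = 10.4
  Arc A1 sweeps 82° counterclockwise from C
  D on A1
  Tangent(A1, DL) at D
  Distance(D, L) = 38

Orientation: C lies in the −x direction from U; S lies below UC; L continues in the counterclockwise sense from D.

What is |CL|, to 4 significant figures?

49.12

On A1, C sits at bearing 90° from S; an 82° counterclockwise sweep puts D at bearing 172°, so D = S + 10.4·(cos 172°, sin 172°) = (-34.10, -8.953). Tangency of A1 to DL means the radius SD is perpendicular to DL, so DL runs along (−sin 172°, cos 172°); with |DL| = 38.0, L = (-39.39, -46.58). Then |CL| = |L − C| = 49.12.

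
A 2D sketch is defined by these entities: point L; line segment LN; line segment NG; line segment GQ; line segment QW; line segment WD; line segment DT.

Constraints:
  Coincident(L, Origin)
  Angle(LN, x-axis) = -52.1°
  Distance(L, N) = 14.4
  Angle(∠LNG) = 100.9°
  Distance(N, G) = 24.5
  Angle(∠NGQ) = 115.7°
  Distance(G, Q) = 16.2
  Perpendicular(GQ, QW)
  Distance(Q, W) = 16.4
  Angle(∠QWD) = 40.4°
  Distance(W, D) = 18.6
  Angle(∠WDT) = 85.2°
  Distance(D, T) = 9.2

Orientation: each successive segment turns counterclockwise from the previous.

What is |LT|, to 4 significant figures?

35.43

∠QWD = 40.4° gives WD at -39.10° from the x-axis; with |WD| = 18.6, D = (28.35, 3.853). ∠WDT = 85.2° gives DT at 55.70° from the x-axis; with |DT| = 9.2, T = (33.53, 11.45). Then |LT| = |T − L| = 35.43.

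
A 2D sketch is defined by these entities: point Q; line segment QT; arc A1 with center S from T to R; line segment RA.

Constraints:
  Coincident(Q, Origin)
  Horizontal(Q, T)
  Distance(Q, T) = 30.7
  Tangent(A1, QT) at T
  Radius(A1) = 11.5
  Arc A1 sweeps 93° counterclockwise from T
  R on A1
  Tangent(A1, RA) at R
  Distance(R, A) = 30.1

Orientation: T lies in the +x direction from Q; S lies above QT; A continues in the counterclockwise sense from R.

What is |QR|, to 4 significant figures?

43.89

Tangency of A1 to QT means the radius ST is perpendicular to QT, so S = T + (0, 11.5) = (30.70, 11.50). On A1, T sits at bearing -90° from S; a 93° counterclockwise sweep puts R at bearing 3°, so R = S + 11.5·(cos 3°, sin 3°) = (42.18, 12.10). Then |QR| = |R − Q| = 43.89.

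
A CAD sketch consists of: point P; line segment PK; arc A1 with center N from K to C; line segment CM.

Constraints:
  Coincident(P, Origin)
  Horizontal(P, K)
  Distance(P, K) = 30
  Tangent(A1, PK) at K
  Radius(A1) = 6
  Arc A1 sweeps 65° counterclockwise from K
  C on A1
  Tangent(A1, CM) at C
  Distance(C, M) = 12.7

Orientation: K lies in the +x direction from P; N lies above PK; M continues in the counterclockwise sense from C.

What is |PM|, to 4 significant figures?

43.47

P is at the origin; P and K share the same y with |PK| = 30.0 and K on the +x side, so K = (30.00, 0.000). The tangent condition forces NK to be normal to PK, so N = K + (0, 6) = (30.00, 6.000). On A1, K sits at bearing -90° from N; a 65° counterclockwise sweep puts C at bearing -25°, so C = N + 6.0·(cos -25°, sin -25°) = (35.44, 3.464). A1 meets CM tangentially, so NC is at right angles to CM, so CM runs along (−sin -25°, cos -25°); with |CM| = 12.7, M = (40.81, 14.97). Then |PM| = |M − P| = 43.47.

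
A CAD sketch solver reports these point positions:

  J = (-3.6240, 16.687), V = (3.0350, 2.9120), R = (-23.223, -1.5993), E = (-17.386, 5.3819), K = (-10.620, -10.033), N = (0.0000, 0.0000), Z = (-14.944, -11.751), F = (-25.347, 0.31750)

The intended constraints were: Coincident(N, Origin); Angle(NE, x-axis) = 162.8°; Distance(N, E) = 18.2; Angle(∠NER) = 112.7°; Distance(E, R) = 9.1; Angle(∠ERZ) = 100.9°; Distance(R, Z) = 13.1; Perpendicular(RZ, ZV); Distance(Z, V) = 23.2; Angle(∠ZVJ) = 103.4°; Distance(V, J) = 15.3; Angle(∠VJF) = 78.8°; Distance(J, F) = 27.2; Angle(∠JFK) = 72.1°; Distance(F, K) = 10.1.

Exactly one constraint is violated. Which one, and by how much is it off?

Distance(F, K) = 10.1 — off by 7.90.

N = (0.00, 0.00) ✓; NE at 162.8° ✓; |NE| = 18.20 ✓; ∠NER = 112.7° ✓; |ER| = 9.100 ✓; ∠ERZ = 100.9° ✓; |RZ| = 13.10 ✓; ∠(RZ, ZV) = 90.00° ✓; |ZV| = 23.20 ✓; ∠ZVJ = 103.4° ✓; |VJ| = 15.30 ✓; ∠VJF = 78.80° ✓; |JF| = 27.20 ✓; ∠JFK = 72.10° ✓; |FK| = 18.00 ✗.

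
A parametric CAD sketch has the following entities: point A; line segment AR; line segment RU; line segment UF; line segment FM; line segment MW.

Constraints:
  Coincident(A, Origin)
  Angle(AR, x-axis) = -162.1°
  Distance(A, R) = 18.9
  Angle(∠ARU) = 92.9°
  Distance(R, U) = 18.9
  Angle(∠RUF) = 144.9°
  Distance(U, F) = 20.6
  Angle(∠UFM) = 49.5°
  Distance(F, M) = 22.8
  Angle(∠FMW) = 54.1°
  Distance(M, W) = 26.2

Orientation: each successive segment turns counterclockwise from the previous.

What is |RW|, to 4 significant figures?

24.26

A is at the origin; AR runs at -162.1° with length 18.9, so R = (-17.99, -5.809). ∠ARU = 92.9° gives RU at -75.00° from the x-axis; with |RU| = 18.9, U = (-13.09, -24.07). ∠RUF = 144.9° gives UF at -39.90° from the x-axis; with |UF| = 20.6, F = (2.710, -37.28). ∠UFM = 49.5° gives FM at 90.60° from the x-axis; with |FM| = 22.8, M = (2.471, -14.48). ∠FMW = 54.1° gives MW at -143.5° from the x-axis; with |MW| = 26.2, W = (-18.59, -30.06). Then |RW| = |W − R| = 24.26.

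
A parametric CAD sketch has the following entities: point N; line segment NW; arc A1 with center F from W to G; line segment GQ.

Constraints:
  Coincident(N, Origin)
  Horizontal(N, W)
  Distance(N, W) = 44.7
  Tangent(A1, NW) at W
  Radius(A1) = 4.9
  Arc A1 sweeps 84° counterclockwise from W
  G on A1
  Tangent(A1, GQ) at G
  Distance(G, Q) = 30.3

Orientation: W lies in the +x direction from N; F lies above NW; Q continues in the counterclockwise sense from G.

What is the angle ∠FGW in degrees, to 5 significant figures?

48.000°

N is at the origin; N and W share the same y with |NW| = 44.7 and W on the +x side, so W = (44.700, 0.0000). Since A1 is tangent to NW there, FW ⟂ NW, so F = W + (0, 4.9) = (44.700, 4.9000). On A1, W sits at bearing -90° from F; an 84° counterclockwise sweep puts G at bearing -6°, so G = F + 4.9·(cos -6°, sin -6°) = (49.573, 4.3878). Then cos ∠FGW = GF·GW / (|GF||GW|), giving 48.000°.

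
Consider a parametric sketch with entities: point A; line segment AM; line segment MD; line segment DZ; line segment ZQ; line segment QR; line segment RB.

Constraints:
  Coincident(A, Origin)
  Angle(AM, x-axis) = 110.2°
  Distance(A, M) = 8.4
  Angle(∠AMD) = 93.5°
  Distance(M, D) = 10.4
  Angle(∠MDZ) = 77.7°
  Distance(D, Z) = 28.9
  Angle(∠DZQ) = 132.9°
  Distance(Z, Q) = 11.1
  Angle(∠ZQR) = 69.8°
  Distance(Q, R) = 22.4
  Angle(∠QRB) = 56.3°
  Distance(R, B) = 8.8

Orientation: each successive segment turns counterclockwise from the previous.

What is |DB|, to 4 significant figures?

19.27

A is at the origin; AM runs at 110.2° with length 8.4, so M = (-2.901, 7.883). ∠AMD = 93.5° gives MD at -163.3° from the x-axis; with |MD| = 10.4, D = (-12.86, 4.895). ∠MDZ = 77.7° gives DZ at -61.00° from the x-axis; with |DZ| = 28.9, Z = (1.149, -20.38). ∠DZQ = 132.9° gives ZQ at -13.90° from the x-axis; with |ZQ| = 11.1, Q = (11.92, -23.05). ∠ZQR = 69.8° gives QR at 96.30° from the x-axis; with |QR| = 22.4, R = (9.466, -0.7835). ∠QRB = 56.3° gives RB at -140.0° from the x-axis; with |RB| = 8.8, B = (2.725, -6.440). Then |DB| = |B − D| = 19.27.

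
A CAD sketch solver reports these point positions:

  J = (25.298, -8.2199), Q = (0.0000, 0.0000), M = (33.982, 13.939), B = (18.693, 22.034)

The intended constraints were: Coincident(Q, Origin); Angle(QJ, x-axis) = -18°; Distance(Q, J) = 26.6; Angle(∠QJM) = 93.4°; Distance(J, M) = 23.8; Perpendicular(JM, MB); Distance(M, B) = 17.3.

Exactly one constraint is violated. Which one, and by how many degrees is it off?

Perpendicular(JM, MB) — off by 6.50°.

Q = (0.00, 0.00) ✓; QJ at -18.00° ✓; |QJ| = 26.60 ✓; ∠QJM = 93.40° ✓; |JM| = 23.80 ✓; ∠(JM, MB) = 83.50° ✗; |MB| = 17.30 ✓.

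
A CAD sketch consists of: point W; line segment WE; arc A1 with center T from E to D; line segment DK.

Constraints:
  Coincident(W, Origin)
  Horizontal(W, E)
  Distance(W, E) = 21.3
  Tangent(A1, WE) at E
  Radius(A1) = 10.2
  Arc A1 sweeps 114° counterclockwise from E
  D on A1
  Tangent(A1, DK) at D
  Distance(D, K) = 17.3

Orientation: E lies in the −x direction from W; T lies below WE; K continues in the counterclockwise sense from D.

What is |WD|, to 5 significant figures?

33.814

A1 meets WE tangentially, so TE is at right angles to WE, so T = E + (0, -10.2) = (-21.300, -10.200). On A1, E sits at bearing 90° from T; a 114° counterclockwise sweep puts D at bearing 204°, so D = T + 10.2·(cos 204°, sin 204°) = (-30.618, -14.349). Then |WD| = |D − W| = 33.814.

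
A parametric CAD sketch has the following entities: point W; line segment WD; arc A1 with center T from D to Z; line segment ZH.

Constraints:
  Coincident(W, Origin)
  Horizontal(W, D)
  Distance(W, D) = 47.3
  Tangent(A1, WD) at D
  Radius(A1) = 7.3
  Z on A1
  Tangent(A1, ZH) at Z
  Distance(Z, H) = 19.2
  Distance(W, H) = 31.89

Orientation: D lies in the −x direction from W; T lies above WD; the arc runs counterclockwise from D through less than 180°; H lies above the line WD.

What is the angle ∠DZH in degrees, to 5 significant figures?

158.77°

W is at the origin; WD is horizontal with |WD| = 47.3 and D on the −x side, so D = (-47.300, 0.0000). The tangent condition forces TD to be normal to WD, so T = D + (0, 7.3) = (-47.300, 7.3000). Since TZ ⟂ ZH (tangency), |TH| = √(7.3² + 19.2²) = 20.541 regardless of where Z sits on A1. So H lies on both circle(W, 31.89) and circle(T, 20.541); the above-WD intersection is H = (-28.207, 14.877). Z is the foot of the tangent from H: Z = (-42.372, 1.9146).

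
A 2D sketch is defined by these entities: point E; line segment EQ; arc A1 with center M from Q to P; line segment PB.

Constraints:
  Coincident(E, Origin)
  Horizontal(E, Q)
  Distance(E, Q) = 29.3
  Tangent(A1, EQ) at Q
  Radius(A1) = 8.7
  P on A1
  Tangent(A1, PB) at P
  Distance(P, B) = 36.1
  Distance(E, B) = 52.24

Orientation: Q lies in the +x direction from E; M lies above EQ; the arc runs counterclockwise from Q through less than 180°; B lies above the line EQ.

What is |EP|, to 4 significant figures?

39.26

E is at the origin; EQ is horizontal with |EQ| = 29.3 and Q on the +x side, so Q = (29.30, 0.000). Since A1 is tangent to EQ there, MQ ⟂ EQ, so M = Q + (0, 8.7) = (29.30, 8.700). Since MP ⟂ PB (tangency), |MB| = √(8.7² + 36.1²) = 37.13 regardless of where P sits on A1. So B lies on both circle(E, 52.24) and circle(M, 37.13); the above-EQ intersection is B = (25.43, 45.63). P is the foot of the tangent from B: P = (37.50, 11.61).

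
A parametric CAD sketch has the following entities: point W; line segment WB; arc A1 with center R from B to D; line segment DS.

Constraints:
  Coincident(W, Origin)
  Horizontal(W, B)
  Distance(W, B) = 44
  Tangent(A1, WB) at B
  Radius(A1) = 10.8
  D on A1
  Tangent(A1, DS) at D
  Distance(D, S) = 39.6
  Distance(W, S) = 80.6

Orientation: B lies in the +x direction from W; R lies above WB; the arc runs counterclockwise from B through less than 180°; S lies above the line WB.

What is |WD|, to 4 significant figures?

54.71

W is at the origin; W and B share the same y with |WB| = 44.0 and B on the +x side, so B = (44.00, 0.000). Tangency of A1 to WB means the radius RB is perpendicular to WB, so R = B + (0, 10.8) = (44.00, 10.80). Since RD ⟂ DS (tangency), |RS| = √(10.8² + 39.6²) = 41.05 regardless of where D sits on A1. So S lies on both circle(W, 80.6) and circle(R, 41.05); the above-WB intersection is S = (67.01, 44.79). D is the foot of the tangent from S: D = (54.22, 7.313).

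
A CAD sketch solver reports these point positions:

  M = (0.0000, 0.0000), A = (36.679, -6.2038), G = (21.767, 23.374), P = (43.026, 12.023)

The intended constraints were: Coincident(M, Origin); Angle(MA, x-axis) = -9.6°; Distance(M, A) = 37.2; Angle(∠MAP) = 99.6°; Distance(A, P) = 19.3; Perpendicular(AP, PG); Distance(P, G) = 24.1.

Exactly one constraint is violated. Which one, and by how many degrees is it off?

Perpendicular(AP, PG) — off by 8.90°.

M = (0.00, 0.00) ✓; MA at -9.600° ✓; |MA| = 37.20 ✓; ∠MAP = 99.60° ✓; |AP| = 19.30 ✓; ∠(AP, PG) = 81.10° ✗; |PG| = 24.10 ✓.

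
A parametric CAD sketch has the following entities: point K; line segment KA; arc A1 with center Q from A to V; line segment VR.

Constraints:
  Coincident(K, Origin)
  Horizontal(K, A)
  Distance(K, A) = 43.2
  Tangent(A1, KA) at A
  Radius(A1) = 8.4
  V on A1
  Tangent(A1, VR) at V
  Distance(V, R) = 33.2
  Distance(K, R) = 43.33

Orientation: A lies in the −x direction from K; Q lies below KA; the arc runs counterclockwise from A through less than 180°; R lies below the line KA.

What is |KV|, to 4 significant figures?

50.87

K is at the origin; K and A share the same y with |KA| = 43.2 and A on the −x side, so A = (-43.20, 0.000). Since A1 is tangent to KA there, QA ⟂ KA, so Q = A + (0, -8.4) = (-43.20, -8.400). Since QV ⟂ VR (tangency), |QR| = √(8.4² + 33.2²) = 34.25 regardless of where V sits on A1. So R lies on both circle(K, 43.33) and circle(Q, 34.25); the below-KA intersection is R = (-23.49, -36.41). V is the foot of the tangent from R: V = (-48.67, -14.77).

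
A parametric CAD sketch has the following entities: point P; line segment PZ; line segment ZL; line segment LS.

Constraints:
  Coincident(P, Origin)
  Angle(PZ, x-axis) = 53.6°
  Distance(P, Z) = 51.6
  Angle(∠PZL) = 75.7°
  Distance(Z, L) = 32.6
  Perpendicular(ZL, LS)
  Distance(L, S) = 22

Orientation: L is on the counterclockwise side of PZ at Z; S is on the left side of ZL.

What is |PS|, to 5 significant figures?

34.326

∠PZL = 75.7°, so ZL runs at 53.6° + (180° − 75.7°) = 157.90° from the x-axis; with |ZL| = 32.6, L = Z + 32.6·(cos 157.90°, sin 157.90°) = (0.41558, 53.797). ZL is perpendicular to LS; with |LS| = 22.0 on the left of ZL, S = L + 22.0·(-0.37622, -0.92653) = (-7.8614, 33.414). Then |PS| = |S − P| = 34.326.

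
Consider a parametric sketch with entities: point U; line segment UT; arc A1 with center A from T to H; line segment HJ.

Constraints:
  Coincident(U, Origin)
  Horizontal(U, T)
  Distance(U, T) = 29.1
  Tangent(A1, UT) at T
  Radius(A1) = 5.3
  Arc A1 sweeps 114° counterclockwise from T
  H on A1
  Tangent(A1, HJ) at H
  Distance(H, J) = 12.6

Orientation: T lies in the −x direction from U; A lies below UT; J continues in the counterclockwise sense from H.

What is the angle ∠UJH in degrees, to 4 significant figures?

80.65°

On A1, T sits at bearing 90° from A; a 114° counterclockwise sweep puts H at bearing 204°, so H = A + 5.3·(cos 204°, sin 204°) = (-33.94, -7.456). The tangent condition forces AH to be normal to HJ, so HJ runs along (−sin 204°, cos 204°); with |HJ| = 12.6, J = (-28.82, -18.97). Then cos ∠UJH = JU·JH / (|JU||JH|), giving 80.65°.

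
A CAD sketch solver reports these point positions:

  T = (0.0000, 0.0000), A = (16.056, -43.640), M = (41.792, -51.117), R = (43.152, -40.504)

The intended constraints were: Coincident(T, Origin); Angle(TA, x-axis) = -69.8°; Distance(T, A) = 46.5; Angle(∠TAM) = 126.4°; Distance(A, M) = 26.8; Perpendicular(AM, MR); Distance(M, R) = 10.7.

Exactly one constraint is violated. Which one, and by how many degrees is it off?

Perpendicular(AM, MR) — off by 8.90°.

T = (0.00, 0.00) ✓; TA at -69.80° ✓; |TA| = 46.50 ✓; ∠TAM = 126.4° ✓; |AM| = 26.80 ✓; ∠(AM, MR) = 98.90° ✗; |MR| = 10.70 ✓.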